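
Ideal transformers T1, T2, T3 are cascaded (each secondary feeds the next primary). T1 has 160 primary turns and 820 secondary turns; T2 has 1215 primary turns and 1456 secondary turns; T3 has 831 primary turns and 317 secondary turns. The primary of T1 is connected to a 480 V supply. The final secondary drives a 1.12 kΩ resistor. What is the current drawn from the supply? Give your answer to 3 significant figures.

I_supply ≈ 2.35 A

Secondary of T1: V = 480.00 × 820/160 = 2460.0 V.
Secondary of T2: V = 2460.0 × 1456/1215 = 2948.0 V.
Secondary of T3: V = 2948.0 × 317/831 = 1124.5 V.
I_load = 1124.5/1120 = 1.0041 A, so P_out = 1124.5 × 1.0041 = 1129.1 W.
All ideal ⇒ P_in = P_out, so I_supply = 1129.1/480 = 2.35 A.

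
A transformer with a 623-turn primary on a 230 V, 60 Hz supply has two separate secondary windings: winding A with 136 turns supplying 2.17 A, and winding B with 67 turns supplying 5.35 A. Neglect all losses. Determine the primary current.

V_A = 230 × 136/623 = 50.209 V; V_B = 230 × 67/623 = 24.735 V.
P_out = V_A I_A + V_B I_B = 50.209×2.17 + 24.735×5.35 = 108.95 + 132.33 = 241.29 W.
Ideal ⇒ P_in = P_out, so I_p = P_out/V_p = 241.29/230 = 1.05 A.

I_p ≈ 1.05 A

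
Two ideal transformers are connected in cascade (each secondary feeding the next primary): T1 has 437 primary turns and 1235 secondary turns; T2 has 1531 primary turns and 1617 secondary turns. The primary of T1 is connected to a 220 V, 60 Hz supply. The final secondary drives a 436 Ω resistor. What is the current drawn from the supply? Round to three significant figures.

Secondary of T1: V = 220.00 × 1235/437 = 621.74 V.
Secondary of T2: V = 621.74 × 1617/1531 = 656.66 V.
I_load = 656.66/436 = 1.5061 A, so P_out = 656.66 × 1.5061 = 989.01 W.
All ideal ⇒ P_in = P_out, so I_supply = 989.01/220 = 4.50 A.

I_supply ≈ 4.50 A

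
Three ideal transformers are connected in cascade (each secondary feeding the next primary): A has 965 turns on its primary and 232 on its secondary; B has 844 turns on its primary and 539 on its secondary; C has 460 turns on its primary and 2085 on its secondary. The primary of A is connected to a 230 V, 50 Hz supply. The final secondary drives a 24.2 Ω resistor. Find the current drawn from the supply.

Secondary of A: V = 230.00 × 232/965 = 55.295 V.
Secondary of B: V = 55.295 × 539/844 = 35.313 V.
Secondary of C: V = 35.313 × 2085/460 = 160.06 V.
I_load = 160.06/24.2 = 6.6141 A, so P_out = 160.06 × 6.6141 = 1058.6 W.
All ideal ⇒ P_in = P_out, so I_supply = 1058.6/230 = 4.60 A.

I_supply ≈ 4.60 A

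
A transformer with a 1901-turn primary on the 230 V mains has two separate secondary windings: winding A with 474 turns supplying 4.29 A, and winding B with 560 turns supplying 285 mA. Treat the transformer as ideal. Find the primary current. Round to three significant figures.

I_p ≈ 1.15 A

V_A = 230 × 474/1901 = 57.349 V; V_B = 230 × 560/1901 = 67.754 V.
P_out = V_A I_A + V_B I_B = 57.349×4.29 + 67.754×0.285 = 246.03 + 19.310 = 265.34 W.
Ideal ⇒ P_in = P_out, so I_p = P_out/V_p = 265.34/230 = 1.15 A.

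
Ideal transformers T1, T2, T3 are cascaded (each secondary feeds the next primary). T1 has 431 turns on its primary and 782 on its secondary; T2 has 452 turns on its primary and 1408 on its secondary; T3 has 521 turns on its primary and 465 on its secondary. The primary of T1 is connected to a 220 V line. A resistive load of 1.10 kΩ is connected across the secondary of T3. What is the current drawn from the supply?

Secondary of T1: V = 220.00 × 782/431 = 399.16 V.
Secondary of T2: V = 399.16 × 1408/452 = 1243.4 V.
Secondary of T3: V = 1243.4 × 465/521 = 1109.8 V.
I_load = 1109.8/1100 = 1.0089 A, so P_out = 1109.8 × 1.0089 = 1119.6 W.
All ideal ⇒ P_in = P_out, so I_supply = 1119.6/220 = 5.09 A.

I_supply ≈ 5.09 A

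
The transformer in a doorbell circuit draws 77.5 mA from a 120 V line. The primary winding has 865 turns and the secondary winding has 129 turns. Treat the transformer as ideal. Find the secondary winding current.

I_s ≈ 0.520 A

I_s/I_p = N_p/N_s, so I_s = 0.0775 × 865/129 = 0.520 A.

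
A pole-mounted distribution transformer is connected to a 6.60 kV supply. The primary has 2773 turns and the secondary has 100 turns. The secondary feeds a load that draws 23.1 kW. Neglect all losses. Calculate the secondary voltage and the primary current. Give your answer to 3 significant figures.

V_s = V_p × N_s/N_p = 6600 × 100/2773 = 238.01 V.
I_s = P/V_s = 23100/238.01 = 97.055 A.
I_p = I_s × N_s/N_p = 97.055 × 100/2773 = 3.50 A.

V_s ≈ 238 V, I_p ≈ 3.50 A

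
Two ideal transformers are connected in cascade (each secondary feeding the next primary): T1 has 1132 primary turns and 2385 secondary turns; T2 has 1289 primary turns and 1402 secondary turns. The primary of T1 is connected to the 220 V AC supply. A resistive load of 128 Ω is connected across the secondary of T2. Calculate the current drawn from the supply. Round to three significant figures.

I_supply ≈ 9.03 A

After T1: V = 220.00 × 2385/1132 = 463.52 V.
After T2: V = 463.52 × 1402/1289 = 504.15 V.
I_load = 504.15/128 = 3.9387 A, so P_out = 504.15 × 3.9387 = 1985.7 W.
All ideal ⇒ P_in = P_out, so I_supply = 1985.7/220 = 9.03 A.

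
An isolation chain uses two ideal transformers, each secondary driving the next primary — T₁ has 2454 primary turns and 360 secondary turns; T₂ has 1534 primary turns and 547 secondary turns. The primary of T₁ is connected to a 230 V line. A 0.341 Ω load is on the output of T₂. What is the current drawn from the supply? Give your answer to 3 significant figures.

I_supply ≈ 1.85 A

After T₁: V = 230.00 × 360/2454 = 33.741 V.
After T₂: V = 33.741 × 547/1534 = 12.031 V.
I_load = 12.031/0.341 = 35.283 A, so P_out = 12.031 × 35.283 = 424.50 W.
All ideal ⇒ P_in = P_out, so I_supply = 424.50/230 = 1.85 A.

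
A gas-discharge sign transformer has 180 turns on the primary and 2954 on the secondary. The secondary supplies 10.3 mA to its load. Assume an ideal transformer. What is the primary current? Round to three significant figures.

I_p ≈ 0.169 A

For an ideal transformer I_p/I_s = N_s/N_p, so I_p = 0.0103 × 2954/180 = 0.169 A.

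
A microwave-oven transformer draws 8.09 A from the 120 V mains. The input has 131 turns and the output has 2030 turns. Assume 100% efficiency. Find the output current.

I_out/I_in = N_in/N_out, so I_out = 8.09 × 131/2030 = 0.522 A.

I_out ≈ 0.522 A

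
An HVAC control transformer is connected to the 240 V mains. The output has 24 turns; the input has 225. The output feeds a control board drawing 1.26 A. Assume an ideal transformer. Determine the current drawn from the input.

For an ideal transformer I_in N_in = I_out N_out, so I_in = 1.26 × 24/225 = 0.134 A.

I_in ≈ 0.134 A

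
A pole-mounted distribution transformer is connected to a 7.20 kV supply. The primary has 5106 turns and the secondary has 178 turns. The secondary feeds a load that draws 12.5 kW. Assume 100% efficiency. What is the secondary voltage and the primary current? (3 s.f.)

V_s = V_p × N_s/N_p = 7200 × 178/5106 = 251.00 V.
I_s = P/V_s = 12500/251.00 = 49.801 A.
I_p = I_s × N_s/N_p = 49.801 × 178/5106 = 1.74 A.

V_s ≈ 251 V, I_p ≈ 1.74 A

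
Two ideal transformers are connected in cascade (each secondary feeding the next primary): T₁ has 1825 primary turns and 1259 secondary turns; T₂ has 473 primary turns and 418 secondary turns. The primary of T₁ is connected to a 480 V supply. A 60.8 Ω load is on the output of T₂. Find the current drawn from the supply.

I_supply ≈ 2.93 A

Secondary of T₁: V = 480.00 × 1259/1825 = 331.13 V.
Secondary of T₂: V = 331.13 × 418/473 = 292.63 V.
I_load = 292.63/60.8 = 4.8130 A, so P_out = 292.63 × 4.8130 = 1408.4 W.
All ideal ⇒ P_in = P_out, so I_supply = 1408.4/480 = 2.93 A.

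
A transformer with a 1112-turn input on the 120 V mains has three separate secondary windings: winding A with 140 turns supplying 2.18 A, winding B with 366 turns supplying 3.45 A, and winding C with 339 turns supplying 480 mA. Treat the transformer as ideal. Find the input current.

I_in ≈ 1.56 A

V_A = 120 × 140/1112 = 15.108 V; V_B = 120 × 366/1112 = 39.496 V; V_C = 120 × 339/1112 = 36.583 V.
P_out = V_A I_A + V_B I_B + V_C I_C = 15.108×2.18 + 39.496×3.45 + 36.583×0.480 = 32.935 + 136.26 + 17.560 = 186.76 W.
Ideal ⇒ P_in = P_out, so I_in = P_out/V_in = 186.76/120 = 1.56 A.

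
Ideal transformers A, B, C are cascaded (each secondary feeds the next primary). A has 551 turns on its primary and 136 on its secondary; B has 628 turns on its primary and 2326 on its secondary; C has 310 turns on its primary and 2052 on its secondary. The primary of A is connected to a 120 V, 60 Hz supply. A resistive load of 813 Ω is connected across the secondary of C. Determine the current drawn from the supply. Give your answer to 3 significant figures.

Secondary of A: V = 120.00 × 136/551 = 29.619 V.
Secondary of B: V = 29.619 × 2326/628 = 109.70 V.
Secondary of C: V = 109.70 × 2052/310 = 726.16 V.
I_load = 726.16/813 = 0.89319 A, so P_out = 726.16 × 0.89319 = 648.60 W.
All ideal ⇒ P_in = P_out, so I_supply = 648.60/120 = 5.41 A.

I_supply ≈ 5.41 A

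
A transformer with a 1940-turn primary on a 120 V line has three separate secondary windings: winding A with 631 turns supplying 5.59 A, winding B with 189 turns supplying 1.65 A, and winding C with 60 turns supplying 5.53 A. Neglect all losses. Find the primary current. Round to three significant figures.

I_p ≈ 2.15 A

V_A = 120 × 631/1940 = 39.031 V; V_B = 120 × 189/1940 = 11.691 V; V_C = 120 × 60/1940 = 3.7113 V.
P_out = V_A I_A + V_B I_B + V_C I_C = 39.031×5.59 + 11.691×1.65 + 3.7113×5.53 = 218.18 + 19.290 + 20.524 = 258.00 W.
Ideal ⇒ P_in = P_out, so I_p = P_out/V_p = 258.00/120 = 2.15 A.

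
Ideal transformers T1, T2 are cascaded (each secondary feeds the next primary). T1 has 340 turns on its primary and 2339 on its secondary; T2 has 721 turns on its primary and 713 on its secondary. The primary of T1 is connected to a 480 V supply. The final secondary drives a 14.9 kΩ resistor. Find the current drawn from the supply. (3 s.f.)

I_supply ≈ 1.49 A

After T1: V = 480.00 × 2339/340 = 3302.1 V.
After T2: V = 3302.1 × 713/721 = 3265.5 V.
I_load = 3265.5/14900 = 0.21916 A, so P_out = 3265.5 × 0.21916 = 715.66 W.
All ideal ⇒ P_in = P_out, so I_supply = 715.66/480 = 1.49 A.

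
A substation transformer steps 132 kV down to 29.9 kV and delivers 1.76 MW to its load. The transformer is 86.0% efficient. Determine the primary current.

I_p ≈ 15.5 A

P_in = P_out/η = 1.76×10^6/0.860 = 2.0465×10^6 W.
I_p = P_in/V_p = 2.0465×10^6/132000 = 15.5 A.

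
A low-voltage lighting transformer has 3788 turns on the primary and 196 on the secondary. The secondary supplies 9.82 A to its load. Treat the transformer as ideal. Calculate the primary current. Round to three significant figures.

I_p ≈ 0.508 A

For an ideal transformer I_p/I_s = N_s/N_p, so I_p = 9.82 × 196/3788 = 0.508 A.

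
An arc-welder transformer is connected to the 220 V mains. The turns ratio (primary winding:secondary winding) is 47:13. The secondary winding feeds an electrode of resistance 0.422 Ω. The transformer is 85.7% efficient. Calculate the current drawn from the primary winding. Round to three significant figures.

V_s = 220 × 13/47 = 60.851 V.
I_s = V_s/R = 60.851/0.422 = 144.20 A.
P_out = V_s I_s = 60.851 × 144.20 = 8774.5 W.
P_in = P_out/η = 8774.5/0.857 = 10239 W.
I_p = P_in/V_p = 10239/220 = 46.5 A.

I_p ≈ 46.5 A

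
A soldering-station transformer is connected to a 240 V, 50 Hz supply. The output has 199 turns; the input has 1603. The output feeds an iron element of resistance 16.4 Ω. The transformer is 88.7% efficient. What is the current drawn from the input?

I_in ≈ 0.254 A

V_out = 240 × 199/1603 = 29.794 V.
I_out = V_out/R = 29.794/16.4 = 1.8167 A.
P_out = V_out I_out = 29.794 × 1.8167 = 54.127 W.
P_in = P_out/η = 54.127/0.887 = 61.023 W.
I_in = P_in/V_in = 61.023/240 = 0.254 A.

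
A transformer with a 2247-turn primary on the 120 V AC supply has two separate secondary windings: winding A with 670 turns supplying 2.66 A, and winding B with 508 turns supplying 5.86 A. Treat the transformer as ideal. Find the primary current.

V_A = 120 × 670/2247 = 35.781 V; V_B = 120 × 508/2247 = 27.130 V.
P_out = V_A I_A + V_B I_B = 35.781×2.66 + 27.130×5.86 = 95.178 + 158.98 = 254.16 W.
Ideal ⇒ P_in = P_out, so I_p = P_out/V_p = 254.16/120 = 2.12 A.

I_p ≈ 2.12 A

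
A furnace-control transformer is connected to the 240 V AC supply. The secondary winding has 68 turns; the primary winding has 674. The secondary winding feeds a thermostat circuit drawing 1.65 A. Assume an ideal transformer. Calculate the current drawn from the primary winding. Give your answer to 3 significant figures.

For an ideal transformer I_p N_p = I_s N_s, so I_p = 1.65 × 68/674 = 0.166 A.

I_p ≈ 0.166 A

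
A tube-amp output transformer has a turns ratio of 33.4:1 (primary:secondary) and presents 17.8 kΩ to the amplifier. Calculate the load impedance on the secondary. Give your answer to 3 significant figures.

Z_s = Z_p/(N_p/N_s)² = 17800/33.4² = 16.0 Ω.

Z_s ≈ 16.0 Ω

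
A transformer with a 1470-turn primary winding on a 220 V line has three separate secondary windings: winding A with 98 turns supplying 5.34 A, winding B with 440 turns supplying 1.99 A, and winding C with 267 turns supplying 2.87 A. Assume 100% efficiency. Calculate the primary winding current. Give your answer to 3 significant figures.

V_A = 220 × 98/1470 = 14.667 V; V_B = 220 × 440/1470 = 65.850 V; V_C = 220 × 267/1470 = 39.959 V.
P_out = V_A I_A + V_B I_B + V_C I_C = 14.667×5.34 + 65.850×1.99 + 39.959×2.87 = 78.320 + 131.04 + 114.68 = 324.05 W.
Ideal ⇒ P_in = P_out, so I_p = P_out/V_p = 324.05/220 = 1.47 A.

I_p ≈ 1.47 A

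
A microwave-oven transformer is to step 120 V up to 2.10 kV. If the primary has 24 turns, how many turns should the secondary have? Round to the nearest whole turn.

N_s/N_p = V_s/V_p, so N_s = 24 × 2100/120 = 420.0 ≈ 420 turns.

N_s = 420 turns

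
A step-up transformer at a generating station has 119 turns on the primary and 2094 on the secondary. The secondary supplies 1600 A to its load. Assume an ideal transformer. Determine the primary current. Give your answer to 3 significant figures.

For an ideal transformer I_p/I_s = N_s/N_p, so I_p = 1600 × 2094/119 = 28200 A.

I_p ≈ 28200 A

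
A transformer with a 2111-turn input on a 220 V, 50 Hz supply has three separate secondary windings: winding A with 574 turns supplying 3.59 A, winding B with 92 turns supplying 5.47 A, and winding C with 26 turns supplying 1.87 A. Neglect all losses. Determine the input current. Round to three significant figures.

V_A = 220 × 574/2111 = 59.820 V; V_B = 220 × 92/2111 = 9.5879 V; V_C = 220 × 26/2111 = 2.7096 V.
P_out = V_A I_A + V_B I_B + V_C I_C = 59.820×3.59 + 9.5879×5.47 + 2.7096×1.87 = 214.75 + 52.446 + 5.0670 = 272.27 W.
Ideal ⇒ P_in = P_out, so I_in = P_out/V_in = 272.27/220 = 1.24 A.

I_in ≈ 1.24 A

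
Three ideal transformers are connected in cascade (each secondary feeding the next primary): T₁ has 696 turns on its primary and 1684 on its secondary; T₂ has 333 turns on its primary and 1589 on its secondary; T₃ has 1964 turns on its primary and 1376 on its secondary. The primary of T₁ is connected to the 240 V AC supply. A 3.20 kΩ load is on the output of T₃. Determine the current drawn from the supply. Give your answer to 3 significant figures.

I_supply ≈ 4.91 A

After T₁: V = 240.00 × 1684/696 = 580.69 V.
After T₂: V = 580.69 × 1589/333 = 2770.9 V.
After T₃: V = 2770.9 × 1376/1964 = 1941.3 V.
I_load = 1941.3/3200 = 0.60667 A, so P_out = 1941.3 × 0.60667 = 1177.7 W.
All ideal ⇒ P_in = P_out, so I_supply = 1177.7/240 = 4.91 A.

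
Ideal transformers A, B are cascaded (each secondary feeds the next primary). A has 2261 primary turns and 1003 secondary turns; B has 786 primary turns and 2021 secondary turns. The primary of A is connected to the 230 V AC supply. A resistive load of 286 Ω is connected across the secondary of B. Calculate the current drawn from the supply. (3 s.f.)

I_supply ≈ 1.05 A

Secondary of A: V = 230.00 × 1003/2261 = 102.03 V.
Secondary of B: V = 102.03 × 2021/786 = 262.34 V.
I_load = 262.34/286 = 0.91729 A, so P_out = 262.34 × 0.91729 = 240.65 W.
All ideal ⇒ P_in = P_out, so I_supply = 240.65/230 = 1.05 A.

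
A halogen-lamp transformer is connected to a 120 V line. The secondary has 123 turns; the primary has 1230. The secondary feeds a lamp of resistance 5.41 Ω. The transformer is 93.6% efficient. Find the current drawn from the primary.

V_s = 120 × 123/1230 = 12.000 V.
I_s = V_s/R = 12.000/5.41 = 2.2181 A.
P_out = V_s I_s = 12.000 × 2.2181 = 26.617 W.
P_in = P_out/η = 26.617/0.936 = 28.437 W.
I_p = P_in/V_p = 28.437/120 = 0.237 A.

I_p ≈ 0.237 A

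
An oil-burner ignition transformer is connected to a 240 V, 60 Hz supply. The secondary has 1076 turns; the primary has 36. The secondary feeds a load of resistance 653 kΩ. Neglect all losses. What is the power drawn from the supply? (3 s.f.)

V_s = V_p × N_s/N_p = 240 × 1076/36 = 7173.3 V.
I_s = V_s/R = 7173.3/653000 = 0.010985 A.
I_p = I_s × N_s/N_p = 0.010985 × 1076/36 = 0.32834 A.
P = V_p I_p = 240 × 0.32834 = 78.8 W.

P ≈ 78.8 W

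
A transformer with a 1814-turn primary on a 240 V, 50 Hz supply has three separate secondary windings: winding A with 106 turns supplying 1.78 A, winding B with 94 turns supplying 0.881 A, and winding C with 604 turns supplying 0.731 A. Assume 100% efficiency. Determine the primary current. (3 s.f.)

I_p ≈ 0.393 A

V_A = 240 × 106/1814 = 14.024 V; V_B = 240 × 94/1814 = 12.437 V; V_C = 240 × 604/1814 = 79.912 V.
P_out = V_A I_A + V_B I_B + V_C I_C = 14.024×1.78 + 12.437×0.881 + 79.912×0.731 = 24.963 + 10.957 + 58.416 = 94.335 W.
Ideal ⇒ P_in = P_out, so I_p = P_out/V_p = 94.335/240 = 0.393 A.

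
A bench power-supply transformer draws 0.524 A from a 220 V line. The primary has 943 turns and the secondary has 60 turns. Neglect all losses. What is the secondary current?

I_s/I_p = N_p/N_s, so I_s = 0.524 × 943/60 = 8.24 A.

I_s ≈ 8.24 A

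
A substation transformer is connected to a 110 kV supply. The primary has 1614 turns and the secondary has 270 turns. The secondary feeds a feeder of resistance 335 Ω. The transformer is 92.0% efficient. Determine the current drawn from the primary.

V_s = 110000 × 270/1614 = 18401 V.
I_s = V_s/R = 18401/335 = 54.930 A.
P_out = V_s I_s = 18401 × 54.930 = 1.0108×10^6 W.
P_in = P_out/η = 1.0108×10^6/0.920 = 1.0987×10^6 W.
I_p = P_in/V_p = 1.0987×10^6/110000 = 9.99 A.

I_p ≈ 9.99 A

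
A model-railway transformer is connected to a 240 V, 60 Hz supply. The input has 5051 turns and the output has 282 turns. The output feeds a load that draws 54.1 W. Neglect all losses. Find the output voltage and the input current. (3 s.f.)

V_out = V_in × N_out/N_in = 240 × 282/5051 = 13.399 V.
I_out = P/V_out = 54.1/13.399 = 4.0375 A.
I_in = I_out × N_out/N_in = 4.0375 × 282/5051 = 0.225 A.

V_out ≈ 13.4 V, I_in ≈ 0.225 A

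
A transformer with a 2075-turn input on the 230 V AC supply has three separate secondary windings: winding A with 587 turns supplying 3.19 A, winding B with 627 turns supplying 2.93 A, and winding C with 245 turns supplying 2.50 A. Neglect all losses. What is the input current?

V_A = 230 × 587/2075 = 65.065 V; V_B = 230 × 627/2075 = 69.499 V; V_C = 230 × 245/2075 = 27.157 V.
P_out = V_A I_A + V_B I_B + V_C I_C = 65.065×3.19 + 69.499×2.93 + 27.157×2.50 = 207.56 + 203.63 + 67.892 = 479.08 W.
Ideal ⇒ P_in = P_out, so I_in = P_out/V_in = 479.08/230 = 2.08 A.

I_in ≈ 2.08 A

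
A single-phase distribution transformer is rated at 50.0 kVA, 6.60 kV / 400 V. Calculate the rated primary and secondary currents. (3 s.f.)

I_p = S/V_p = 50000/6600 = 7.58 A.
I_s = S/V_s = 50000/400 = 125 A.

I_p ≈ 7.58 A, I_s ≈ 125 A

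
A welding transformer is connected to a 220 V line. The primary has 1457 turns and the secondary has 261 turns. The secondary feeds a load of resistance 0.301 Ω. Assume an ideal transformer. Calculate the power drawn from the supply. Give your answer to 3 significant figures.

V_s = V_p × N_s/N_p = 220 × 261/1457 = 39.410 V.
I_s = V_s/R = 39.410/0.301 = 130.93 A.
I_p = I_s × N_s/N_p = 130.93 × 261/1457 = 23.454 A.
P = V_p I_p = 220 × 23.454 = 5160 W.

P ≈ 5160 W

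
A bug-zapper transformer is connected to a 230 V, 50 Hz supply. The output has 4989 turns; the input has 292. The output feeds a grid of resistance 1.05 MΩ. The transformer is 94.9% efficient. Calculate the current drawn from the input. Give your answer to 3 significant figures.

I_in ≈ 0.0674 A

V_out = 230 × 4989/292 = 3929.7 V.
I_out = V_out/R = 3929.7/(1.05×10^6) = 0.0037426 A.
P_out = V_out I_out = 3929.7 × 0.0037426 = 14.707 W.
P_in = P_out/η = 14.707/0.949 = 15.497 W.
I_in = P_in/V_in = 15.497/230 = 0.0674 A.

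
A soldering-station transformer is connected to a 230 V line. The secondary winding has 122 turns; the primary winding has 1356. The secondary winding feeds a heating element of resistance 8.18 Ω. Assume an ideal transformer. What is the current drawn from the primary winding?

I_p ≈ 0.228 A

V_s = V_p × N_s/N_p = 230 × 122/1356 = 20.693 V.
I_s = V_s/R = 20.693/8.18 = 2.5297 A.
For an ideal transformer I_p N_p = I_s N_s, so I_p = 2.5297 × 122/1356 = 0.228 A.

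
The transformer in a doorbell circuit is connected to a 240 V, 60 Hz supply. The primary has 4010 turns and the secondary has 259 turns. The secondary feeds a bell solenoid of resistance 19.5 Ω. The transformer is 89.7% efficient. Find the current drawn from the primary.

I_p ≈ 0.0572 A

V_s = 240 × 259/4010 = 15.501 V.
I_s = V_s/R = 15.501/19.5 = 0.79494 A.
P_out = V_s I_s = 15.501 × 0.79494 = 12.322 W.
P_in = P_out/η = 12.322/0.897 = 13.737 W.
I_p = P_in/V_p = 13.737/240 = 0.0572 A.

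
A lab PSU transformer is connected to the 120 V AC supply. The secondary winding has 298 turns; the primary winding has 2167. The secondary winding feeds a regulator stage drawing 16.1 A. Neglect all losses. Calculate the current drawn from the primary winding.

I_p ≈ 2.21 A

For an ideal transformer I_p N_p = I_s N_s, so I_p = 16.1 × 298/2167 = 2.21 A.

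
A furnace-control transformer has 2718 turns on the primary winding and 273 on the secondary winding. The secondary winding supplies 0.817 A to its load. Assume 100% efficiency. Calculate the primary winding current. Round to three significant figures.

I_p ≈ 0.0821 A

For an ideal transformer I_p/I_s = N_s/N_p, so I_p = 0.817 × 273/2718 = 0.0821 A.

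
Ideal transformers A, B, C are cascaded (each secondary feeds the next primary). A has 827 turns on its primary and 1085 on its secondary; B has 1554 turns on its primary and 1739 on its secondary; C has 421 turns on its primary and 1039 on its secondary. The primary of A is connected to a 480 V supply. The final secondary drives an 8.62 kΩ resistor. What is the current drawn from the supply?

After A: V = 480.00 × 1085/827 = 629.75 V.
After B: V = 629.75 × 1739/1554 = 704.72 V.
After C: V = 704.72 × 1039/421 = 1739.2 V.
I_load = 1739.2/8620 = 0.20176 A, so P_out = 1739.2 × 0.20176 = 350.90 W.
All ideal ⇒ P_in = P_out, so I_supply = 350.90/480 = 0.731 A.

I_supply ≈ 0.731 A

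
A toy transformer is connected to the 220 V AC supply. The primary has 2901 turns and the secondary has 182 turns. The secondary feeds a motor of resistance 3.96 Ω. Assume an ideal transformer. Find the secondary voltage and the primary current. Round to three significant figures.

V_s ≈ 13.8 V, I_p ≈ 0.219 A

V_s = V_p × N_s/N_p = 220 × 182/2901 = 13.802 V.
I_s = V_s/R = 13.802/3.96 = 3.4854 A.
I_p = I_s × N_s/N_p = 3.4854 × 182/2901 = 0.219 A.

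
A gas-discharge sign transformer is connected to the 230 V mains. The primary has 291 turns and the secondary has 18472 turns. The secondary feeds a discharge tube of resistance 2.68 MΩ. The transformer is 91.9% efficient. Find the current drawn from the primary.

V_s = 230 × 18472/291 = 14600 V.
I_s = V_s/R = 14600/(2.68×10^6) = 0.0054477 A.
P_out = V_s I_s = 14600 × 0.0054477 = 79.536 W.
P_in = P_out/η = 79.536/0.919 = 86.546 W.
I_p = P_in/V_p = 86.546/230 = 0.376 A.

I_p ≈ 0.376 A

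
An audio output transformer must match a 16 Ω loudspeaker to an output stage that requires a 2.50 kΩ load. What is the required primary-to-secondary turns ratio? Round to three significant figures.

N_p/N_s ≈ 12.5

Z_p/Z_s = (N_p/N_s)², so N_p/N_s = √(2500/16) = √156 = 12.5.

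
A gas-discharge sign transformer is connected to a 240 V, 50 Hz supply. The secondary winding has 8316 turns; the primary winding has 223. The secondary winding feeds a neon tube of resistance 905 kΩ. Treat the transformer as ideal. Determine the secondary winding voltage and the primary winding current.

V_s = V_p × N_s/N_p = 240 × 8316/223 = 8950.0 V.
I_s = V_s/R = 8950.0/905000 = 0.0098895 A.
I_p = I_s × N_s/N_p = 0.0098895 × 8316/223 = 0.369 A.

V_s ≈ 8950 V, I_p ≈ 0.369 A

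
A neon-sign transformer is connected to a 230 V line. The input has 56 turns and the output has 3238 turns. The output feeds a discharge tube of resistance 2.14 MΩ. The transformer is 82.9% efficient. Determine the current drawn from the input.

V_out = 230 × 3238/56 = 13299 V.
I_out = V_out/R = 13299/(2.14×10^6) = 0.0062145 A.
P_out = V_out I_out = 13299 × 0.0062145 = 82.646 W.
P_in = P_out/η = 82.646/0.829 = 99.693 W.
I_in = P_in/V_in = 99.693/230 = 0.433 A.

I_in ≈ 0.433 A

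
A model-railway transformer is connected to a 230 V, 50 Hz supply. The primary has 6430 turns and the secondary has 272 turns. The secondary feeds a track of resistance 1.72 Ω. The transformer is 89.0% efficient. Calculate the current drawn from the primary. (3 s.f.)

V_s = 230 × 272/6430 = 9.7294 V.
I_s = V_s/R = 9.7294/1.72 = 5.6566 A.
P_out = V_s I_s = 9.7294 × 5.6566 = 55.036 W.
P_in = P_out/η = 55.036/0.890 = 61.838 W.
I_p = P_in/V_p = 61.838/230 = 0.269 A.

I_p ≈ 0.269 A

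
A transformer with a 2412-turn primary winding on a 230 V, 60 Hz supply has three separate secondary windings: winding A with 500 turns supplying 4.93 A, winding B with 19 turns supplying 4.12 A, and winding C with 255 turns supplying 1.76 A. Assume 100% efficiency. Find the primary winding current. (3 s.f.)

V_A = 230 × 500/2412 = 47.678 V; V_B = 230 × 19/2412 = 1.8118 V; V_C = 230 × 255/2412 = 24.316 V.
P_out = V_A I_A + V_B I_B + V_C I_C = 47.678×4.93 + 1.8118×4.12 + 24.316×1.76 = 235.05 + 7.4645 + 42.796 = 285.31 W.
Ideal ⇒ P_in = P_out, so I_p = P_out/V_p = 285.31/230 = 1.24 A.

I_p ≈ 1.24 A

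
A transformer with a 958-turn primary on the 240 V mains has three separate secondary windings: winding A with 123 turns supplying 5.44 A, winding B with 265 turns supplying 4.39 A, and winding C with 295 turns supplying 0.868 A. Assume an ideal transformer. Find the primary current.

I_p ≈ 2.18 A

V_A = 240 × 123/958 = 30.814 V; V_B = 240 × 265/958 = 66.388 V; V_C = 240 × 295/958 = 73.904 V.
P_out = V_A I_A + V_B I_B + V_C I_C = 30.814×5.44 + 66.388×4.39 + 73.904×0.868 = 167.63 + 291.44 + 64.149 = 523.22 W.
Ideal ⇒ P_in = P_out, so I_p = P_out/V_p = 523.22/240 = 2.18 A.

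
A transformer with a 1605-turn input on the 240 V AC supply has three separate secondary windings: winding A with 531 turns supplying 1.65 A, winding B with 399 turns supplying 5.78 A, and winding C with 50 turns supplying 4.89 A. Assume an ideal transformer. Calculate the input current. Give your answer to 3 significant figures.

I_in ≈ 2.14 A

V_A = 240 × 531/1605 = 79.402 V; V_B = 240 × 399/1605 = 59.664 V; V_C = 240 × 50/1605 = 7.4766 V.
P_out = V_A I_A + V_B I_B + V_C I_C = 79.402×1.65 + 59.664×5.78 + 7.4766×4.89 = 131.01 + 344.86 + 36.561 = 512.43 W.
Ideal ⇒ P_in = P_out, so I_in = P_out/V_in = 512.43/240 = 2.14 A.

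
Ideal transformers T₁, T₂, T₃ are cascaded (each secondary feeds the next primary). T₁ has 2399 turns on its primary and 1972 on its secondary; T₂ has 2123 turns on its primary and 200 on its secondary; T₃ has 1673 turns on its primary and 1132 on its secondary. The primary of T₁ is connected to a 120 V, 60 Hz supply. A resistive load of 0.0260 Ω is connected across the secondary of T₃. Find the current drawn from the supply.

I_supply ≈ 12.7 A

Secondary of T₁: V = 120.00 × 1972/2399 = 98.641 V.
Secondary of T₂: V = 98.641 × 200/2123 = 9.2926 V.
Secondary of T₃: V = 9.2926 × 1132/1673 = 6.2877 V.
I_load = 6.2877/0.0260 = 241.83 A, so P_out = 6.2877 × 241.83 = 1520.6 W.
All ideal ⇒ P_in = P_out, so I_supply = 1520.6/120 = 12.7 A.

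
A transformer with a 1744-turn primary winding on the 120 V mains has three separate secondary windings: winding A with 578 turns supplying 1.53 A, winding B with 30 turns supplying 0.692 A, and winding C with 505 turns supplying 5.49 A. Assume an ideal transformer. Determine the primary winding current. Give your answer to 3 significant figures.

I_p ≈ 2.11 A

V_A = 120 × 578/1744 = 39.771 V; V_B = 120 × 30/1744 = 2.0642 V; V_C = 120 × 505/1744 = 34.748 V.
P_out = V_A I_A + V_B I_B + V_C I_C = 39.771×1.53 + 2.0642×0.692 + 34.748×5.49 = 60.849 + 1.4284 + 190.76 = 253.04 W.
Ideal ⇒ P_in = P_out, so I_p = P_out/V_p = 253.04/120 = 2.11 A.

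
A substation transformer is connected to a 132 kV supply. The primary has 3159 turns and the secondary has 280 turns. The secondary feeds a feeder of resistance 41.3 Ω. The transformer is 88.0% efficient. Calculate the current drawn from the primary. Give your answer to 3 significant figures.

V_s = 132000 × 280/3159 = 11700 V.
I_s = V_s/R = 11700/41.3 = 283.29 A.
P_out = V_s I_s = 11700 × 283.29 = 3.3145×10^6 W.
P_in = P_out/η = 3.3145×10^6/0.880 = 3.7664×10^6 W.
I_p = P_in/V_p = 3.7664×10^6/132000 = 28.5 A.

I_p ≈ 28.5 A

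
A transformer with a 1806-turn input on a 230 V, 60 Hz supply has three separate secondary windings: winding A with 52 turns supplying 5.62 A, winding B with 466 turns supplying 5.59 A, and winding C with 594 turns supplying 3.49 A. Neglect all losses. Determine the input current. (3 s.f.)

I_in ≈ 2.75 A

V_A = 230 × 52/1806 = 6.6224 V; V_B = 230 × 466/1806 = 59.347 V; V_C = 230 × 594/1806 = 75.648 V.
P_out = V_A I_A + V_B I_B + V_C I_C = 6.6224×5.62 + 59.347×5.59 + 75.648×3.49 = 37.218 + 331.75 + 264.01 = 632.98 W.
Ideal ⇒ P_in = P_out, so I_in = P_out/V_in = 632.98/230 = 2.75 A.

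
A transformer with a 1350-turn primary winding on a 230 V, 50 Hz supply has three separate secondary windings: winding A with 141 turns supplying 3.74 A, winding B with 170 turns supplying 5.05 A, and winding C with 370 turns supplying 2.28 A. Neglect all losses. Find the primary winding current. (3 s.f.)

V_A = 230 × 141/1350 = 24.022 V; V_B = 230 × 170/1350 = 28.963 V; V_C = 230 × 370/1350 = 63.037 V.
P_out = V_A I_A + V_B I_B + V_C I_C = 24.022×3.74 + 28.963×5.05 + 63.037×2.28 = 89.843 + 146.26 + 143.72 = 379.83 W.
Ideal ⇒ P_in = P_out, so I_p = P_out/V_p = 379.83/230 = 1.65 A.

I_p ≈ 1.65 A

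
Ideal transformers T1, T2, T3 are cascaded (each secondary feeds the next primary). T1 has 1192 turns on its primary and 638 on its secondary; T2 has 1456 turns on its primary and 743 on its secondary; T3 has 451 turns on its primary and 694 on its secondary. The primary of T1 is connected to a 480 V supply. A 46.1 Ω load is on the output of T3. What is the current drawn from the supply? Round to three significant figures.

Secondary of T1: V = 480.00 × 638/1192 = 256.91 V.
Secondary of T2: V = 256.91 × 743/1456 = 131.10 V.
Secondary of T3: V = 131.10 × 694/451 = 201.74 V.
I_load = 201.74/46.1 = 4.3762 A, so P_out = 201.74 × 4.3762 = 882.86 W.
All ideal ⇒ P_in = P_out, so I_supply = 882.86/480 = 1.84 A.

I_supply ≈ 1.84 A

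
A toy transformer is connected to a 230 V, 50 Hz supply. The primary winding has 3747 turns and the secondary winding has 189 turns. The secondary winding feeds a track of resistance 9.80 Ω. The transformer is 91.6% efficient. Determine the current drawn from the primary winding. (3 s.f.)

V_s = 230 × 189/3747 = 11.601 V.
I_s = V_s/R = 11.601/9.80 = 1.1838 A.
P_out = V_s I_s = 11.601 × 1.1838 = 13.734 W.
P_in = P_out/η = 13.734/0.916 = 14.993 W.
I_p = P_in/V_p = 14.993/230 = 0.0652 A.

I_p ≈ 0.0652 A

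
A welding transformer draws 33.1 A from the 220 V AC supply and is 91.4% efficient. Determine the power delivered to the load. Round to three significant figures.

P_in = V_in I_in = 220 × 33.1 = 7282.0 W.
P_out = η P_in = 0.914 × 7282.0 = 6660 W.

P_out ≈ 6660 W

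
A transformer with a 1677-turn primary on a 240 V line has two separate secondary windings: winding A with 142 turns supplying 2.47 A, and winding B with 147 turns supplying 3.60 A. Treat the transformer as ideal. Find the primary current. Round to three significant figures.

I_p ≈ 0.525 A

V_A = 240 × 142/1677 = 20.322 V; V_B = 240 × 147/1677 = 21.038 V.
P_out = V_A I_A + V_B I_B = 20.322×2.47 + 21.038×3.60 = 50.195 + 75.735 = 125.93 W.
Ideal ⇒ P_in = P_out, so I_p = P_out/V_p = 125.93/240 = 0.525 A.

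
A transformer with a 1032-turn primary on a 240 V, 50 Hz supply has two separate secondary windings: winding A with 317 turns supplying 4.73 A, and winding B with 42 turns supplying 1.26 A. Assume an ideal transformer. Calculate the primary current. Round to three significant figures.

V_A = 240 × 317/1032 = 73.721 V; V_B = 240 × 42/1032 = 9.7674 V.
P_out = V_A I_A + V_B I_B = 73.721×4.73 + 9.7674×1.26 = 348.70 + 12.307 = 361.01 W.
Ideal ⇒ P_in = P_out, so I_p = P_out/V_p = 361.01/240 = 1.50 A.

I_p ≈ 1.50 A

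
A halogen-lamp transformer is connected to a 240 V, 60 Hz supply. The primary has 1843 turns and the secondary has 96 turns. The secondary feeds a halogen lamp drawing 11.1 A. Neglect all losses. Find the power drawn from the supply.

P ≈ 139 W

I_p = I_s × N_s/N_p = 11.1 × 96/1843 = 0.57819 A.
P = V_p I_p = 240 × 0.57819 = 139 W.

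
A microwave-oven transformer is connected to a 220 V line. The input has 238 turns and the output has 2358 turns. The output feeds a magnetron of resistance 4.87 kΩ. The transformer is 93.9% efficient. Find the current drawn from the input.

V_out = 220 × 2358/238 = 2179.7 V.
I_out = V_out/R = 2179.7/4870 = 0.44757 A.
P_out = V_out I_out = 2179.7 × 0.44757 = 975.55 W.
P_in = P_out/η = 975.55/0.939 = 1038.9 W.
I_in = P_in/V_in = 1038.9/220 = 4.72 A.

I_in ≈ 4.72 A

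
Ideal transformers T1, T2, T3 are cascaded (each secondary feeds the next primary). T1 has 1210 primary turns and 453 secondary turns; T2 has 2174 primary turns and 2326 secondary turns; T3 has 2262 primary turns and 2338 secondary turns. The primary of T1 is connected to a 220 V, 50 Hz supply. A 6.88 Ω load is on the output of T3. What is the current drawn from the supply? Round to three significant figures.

After T1: V = 220.00 × 453/1210 = 82.364 V.
After T2: V = 82.364 × 2326/2174 = 88.122 V.
After T3: V = 88.122 × 2338/2262 = 91.083 V.
I_load = 91.083/6.88 = 13.239 A, so P_out = 91.083 × 13.239 = 1205.8 W.
All ideal ⇒ P_in = P_out, so I_supply = 1205.8/220 = 5.48 A.

I_supply ≈ 5.48 A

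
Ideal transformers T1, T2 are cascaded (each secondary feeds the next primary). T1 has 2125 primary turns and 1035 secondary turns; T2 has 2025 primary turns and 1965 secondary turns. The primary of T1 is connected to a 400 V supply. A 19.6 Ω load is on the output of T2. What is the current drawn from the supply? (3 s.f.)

Secondary of T1: V = 400.00 × 1035/2125 = 194.82 V.
Secondary of T2: V = 194.82 × 1965/2025 = 189.05 V.
I_load = 189.05/19.6 = 9.6455 A, so P_out = 189.05 × 9.6455 = 1823.5 W.
All ideal ⇒ P_in = P_out, so I_supply = 1823.5/400 = 4.56 A.

I_supply ≈ 4.56 A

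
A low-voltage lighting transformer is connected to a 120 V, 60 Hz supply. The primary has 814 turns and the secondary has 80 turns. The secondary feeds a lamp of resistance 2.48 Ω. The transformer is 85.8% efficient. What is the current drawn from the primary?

V_s = 120 × 80/814 = 11.794 V.
I_s = V_s/R = 11.794/2.48 = 4.7555 A.
P_out = V_s I_s = 11.794 × 4.7555 = 56.084 W.
P_in = P_out/η = 56.084/0.858 = 65.366 W.
I_p = P_in/V_p = 65.366/120 = 0.545 A.

I_p ≈ 0.545 A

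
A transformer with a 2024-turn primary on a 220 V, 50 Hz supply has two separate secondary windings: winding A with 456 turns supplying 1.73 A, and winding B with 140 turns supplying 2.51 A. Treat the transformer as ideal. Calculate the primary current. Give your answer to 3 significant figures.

I_p ≈ 0.563 A

V_A = 220 × 456/2024 = 49.565 V; V_B = 220 × 140/2024 = 15.217 V.
P_out = V_A I_A + V_B I_B = 49.565×1.73 + 15.217×2.51 = 85.748 + 38.196 = 123.94 W.
Ideal ⇒ P_in = P_out, so I_p = P_out/V_p = 123.94/220 = 0.563 A.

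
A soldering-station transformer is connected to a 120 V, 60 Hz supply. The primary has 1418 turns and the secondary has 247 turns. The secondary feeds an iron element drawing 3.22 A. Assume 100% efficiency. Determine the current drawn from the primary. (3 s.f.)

I_p ≈ 0.561 A

For an ideal transformer I_p N_p = I_s N_s, so I_p = 3.22 × 247/1418 = 0.561 A.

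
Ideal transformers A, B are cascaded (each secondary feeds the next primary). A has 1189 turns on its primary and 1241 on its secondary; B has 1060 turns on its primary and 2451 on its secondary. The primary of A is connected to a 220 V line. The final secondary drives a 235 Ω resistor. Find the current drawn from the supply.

I_supply ≈ 5.45 A

Secondary of A: V = 220.00 × 1241/1189 = 229.62 V.
Secondary of B: V = 229.62 × 2451/1060 = 530.95 V.
I_load = 530.95/235 = 2.2593 A, so P_out = 530.95 × 2.2593 = 1199.6 W.
All ideal ⇒ P_in = P_out, so I_supply = 1199.6/220 = 5.45 A.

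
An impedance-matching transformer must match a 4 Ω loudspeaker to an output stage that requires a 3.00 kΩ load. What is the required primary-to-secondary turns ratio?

N_p/N_s ≈ 27.4

Z_p/Z_s = (N_p/N_s)², so N_p/N_s = √(3000/4) = √750 = 27.4.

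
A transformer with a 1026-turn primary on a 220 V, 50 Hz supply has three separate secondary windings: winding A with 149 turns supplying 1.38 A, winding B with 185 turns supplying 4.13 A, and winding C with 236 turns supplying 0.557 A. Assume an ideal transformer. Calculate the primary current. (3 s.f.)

V_A = 220 × 149/1026 = 31.949 V; V_B = 220 × 185/1026 = 39.669 V; V_C = 220 × 236/1026 = 50.604 V.
P_out = V_A I_A + V_B I_B + V_C I_C = 31.949×1.38 + 39.669×4.13 + 50.604×0.557 = 44.090 + 163.83 + 28.187 = 236.11 W.
Ideal ⇒ P_in = P_out, so I_p = P_out/V_p = 236.11/220 = 1.07 A.

I_p ≈ 1.07 A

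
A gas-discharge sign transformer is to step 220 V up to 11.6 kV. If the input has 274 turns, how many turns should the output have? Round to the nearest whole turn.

N_out/N_in = V_out/V_in, so N_out = 274 × 11600/220 = 14447.3 ≈ 14447 turns.

N_out = 14447 turns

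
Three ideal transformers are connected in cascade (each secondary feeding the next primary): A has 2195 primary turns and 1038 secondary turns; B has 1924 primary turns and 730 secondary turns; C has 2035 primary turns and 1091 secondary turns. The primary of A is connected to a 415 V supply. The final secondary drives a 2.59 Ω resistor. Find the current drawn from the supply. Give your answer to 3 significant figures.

Secondary of A: V = 415.00 × 1038/2195 = 196.25 V.
Secondary of B: V = 196.25 × 730/1924 = 74.461 V.
Secondary of C: V = 74.461 × 1091/2035 = 39.920 V.
I_load = 39.920/2.59 = 15.413 A, so P_out = 39.920 × 15.413 = 615.29 W.
All ideal ⇒ P_in = P_out, so I_supply = 615.29/415 = 1.48 A.

I_supply ≈ 1.48 A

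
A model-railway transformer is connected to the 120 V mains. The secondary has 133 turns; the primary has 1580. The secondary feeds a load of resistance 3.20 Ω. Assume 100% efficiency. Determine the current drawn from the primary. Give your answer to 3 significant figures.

I_p ≈ 0.266 A

V_s = V_p × N_s/N_p = 120 × 133/1580 = 10.101 V.
I_s = V_s/R = 10.101/3.20 = 3.1566 A.
For an ideal transformer I_p N_p = I_s N_s, so I_p = 3.1566 × 133/1580 = 0.266 A.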